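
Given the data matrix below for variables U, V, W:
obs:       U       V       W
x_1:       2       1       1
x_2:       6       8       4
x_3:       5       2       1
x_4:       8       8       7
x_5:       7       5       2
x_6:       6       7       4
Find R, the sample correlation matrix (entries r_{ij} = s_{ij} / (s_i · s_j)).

Step 1 — column means:
  mean(U) = (2 + 6 + 5 + 8 + 7 + 6) / 6 = 34/6 = 5.6667
  mean(V) = (1 + 8 + 2 + 8 + 5 + 7) / 6 = 31/6 = 5.1667
  mean(W) = (1 + 4 + 1 + 7 + 2 + 4) / 6 = 19/6 = 3.1667

Step 2 — sample variances and covariances s[i,j] = (1/(n-1)) · Σ_k (x_{k,i} - mean_i) · (x_{k,j} - mean_j), with n-1 = 5:
  s[U,U] = ((-3.6667)·(-3.6667) + (0.3333)·(0.3333) + (-0.6667)·(-0.6667) + (2.3333)·(2.3333) + (1.3333)·(1.3333) + (0.3333)·(0.3333)) / 5 = 21.3333/5 = 4.2667
  s[U,V] = ((-3.6667)·(-4.1667) + (0.3333)·(2.8333) + (-0.6667)·(-3.1667) + (2.3333)·(2.8333) + (1.3333)·(-0.1667) + (0.3333)·(1.8333)) / 5 = 25.3333/5 = 5.0667
  s[U,W] = ((-3.6667)·(-2.1667) + (0.3333)·(0.8333) + (-0.6667)·(-2.1667) + (2.3333)·(3.8333) + (1.3333)·(-1.1667) + (0.3333)·(0.8333)) / 5 = 17.3333/5 = 3.4667
  s[V,V] = ((-4.1667)·(-4.1667) + (2.8333)·(2.8333) + (-3.1667)·(-3.1667) + (2.8333)·(2.8333) + (-0.1667)·(-0.1667) + (1.8333)·(1.8333)) / 5 = 46.8333/5 = 9.3667
  s[V,W] = ((-4.1667)·(-2.1667) + (2.8333)·(0.8333) + (-3.1667)·(-2.1667) + (2.8333)·(3.8333) + (-0.1667)·(-1.1667) + (1.8333)·(0.8333)) / 5 = 30.8333/5 = 6.1667
  s[W,W] = ((-2.1667)·(-2.1667) + (0.8333)·(0.8333) + (-2.1667)·(-2.1667) + (3.8333)·(3.8333) + (-1.1667)·(-1.1667) + (0.8333)·(0.8333)) / 5 = 26.8333/5 = 5.3667
  Sample standard deviations s_i = √(s[i,i]):
  s(U) = √(4.2667) = 2.0656
  s(V) = √(9.3667) = 3.0605
  s(W) = √(5.3667) = 2.3166

Step 3 — r_{ij} = s_{ij} / (s_i · s_j):
  r[U,U] = 1 (diagonal).
  r[U,V] = 5.0667 / (2.0656 · 3.0605) = 5.0667 / 6.3217 = 0.8015
  r[U,W] = 3.4667 / (2.0656 · 2.3166) = 3.4667 / 4.7852 = 0.7245
  r[V,V] = 1 (diagonal).
  r[V,W] = 6.1667 / (3.0605 · 2.3166) = 6.1667 / 7.09 = 0.8698
  r[W,W] = 1 (diagonal).

R is symmetric with unit diagonal. Assembling:

R = [[1, 0.8015, 0.7245],
 [0.8015, 1, 0.8698],
 [0.7245, 0.8698, 1]]


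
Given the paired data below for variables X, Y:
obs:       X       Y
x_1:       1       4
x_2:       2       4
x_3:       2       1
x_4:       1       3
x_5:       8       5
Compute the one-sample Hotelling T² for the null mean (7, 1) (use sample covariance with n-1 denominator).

Step 1 — sample mean vector:
  mean(X) = (1 + 2 + 2 + 1 + 8) / 5 = 14/5 = 2.8
  mean(Y) = (4 + 4 + 1 + 3 + 5) / 5 = 17/5 = 3.4
  x̄ = (2.8, 3.4),  deviation x̄ - mu_0 = (2.8, 3.4) - (7, 1) = (-4.2, 2.4).

Step 2 — sample covariance matrix, S[i,j] = (1/(n-1)) · Σ_k (x_{k,i} - mean_i) · (x_{k,j} - mean_j), divisor n-1 = 4:
  S[X,X] = ((-1.8)·(-1.8) + (-0.8)·(-0.8) + (-0.8)·(-0.8) + (-1.8)·(-1.8) + (5.2)·(5.2)) / 4 = 34.8/4 = 8.7
  S[X,Y] = ((-1.8)·(0.6) + (-0.8)·(0.6) + (-0.8)·(-2.4) + (-1.8)·(-0.4) + (5.2)·(1.6)) / 4 = 9.4/4 = 2.35
  S[Y,Y] = ((0.6)·(0.6) + (0.6)·(0.6) + (-2.4)·(-2.4) + (-0.4)·(-0.4) + (1.6)·(1.6)) / 4 = 9.2/4 = 2.3
  S = [[8.7, 2.35],
 [2.35, 2.3]].

Step 3 — invert S. det(S) = 8.7·2.3 - (2.35)² = 14.4875.
  S^{-1} = (1/det) · [[d, -b], [-b, a]] = [[0.1588, -0.1622],
 [-0.1622, 0.6005]].

Step 4 — quadratic form (x̄ - mu_0)^T · S^{-1} · (x̄ - mu_0):
  S^{-1} · (x̄ - mu_0) = (-1.0561, 2.1225),
  (x̄ - mu_0)^T · [...] = (-4.2)·(-1.0561) + (2.4)·(2.1225) = 9.5296.

Step 5 — scale by n: T² = 5 · 9.5296 = 47.648.

T² ≈ 47.648


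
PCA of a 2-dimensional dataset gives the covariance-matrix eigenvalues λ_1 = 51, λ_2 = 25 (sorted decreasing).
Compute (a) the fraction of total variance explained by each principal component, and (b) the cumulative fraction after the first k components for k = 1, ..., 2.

Step 1 — total variance = trace(Sigma) = Σ λ_i = 51 + 25 = 76.

Step 2 — fraction explained by component i = λ_i / Σ λ:
  PC1: 51/76 = 0.6711
  PC2: 25/76 = 0.3289

Step 3 — cumulative fraction after k components = (λ_1 + ... + λ_k) / Σ λ:
  k = 1: 51/76 = 0.6711
  k = 2: (51 + 25)/76 = 76/76 = 1

Summary (fraction, with percent):

explained: PC1 0.6711 (67.11%), PC2 0.3289 (32.89%);  cumulative: 0.6711, 1


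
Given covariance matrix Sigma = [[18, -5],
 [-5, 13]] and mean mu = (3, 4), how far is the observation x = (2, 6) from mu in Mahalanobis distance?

Step 1 — centre the observation: (x - mu) = (-1, 2).

Step 2 — invert Sigma. det(Sigma) = 18·13 - (-5)² = 209.
  Sigma^{-1} = (1/det) · [[d, -b], [-b, a]] = [[0.0622, 0.0239],
 [0.0239, 0.0861]].

Step 3 — form the quadratic (x - mu)^T · Sigma^{-1} · (x - mu):
  Sigma^{-1} · (x - mu) = (-0.0144, 0.1483).
  (x - mu)^T · [Sigma^{-1} · (x - mu)] = (-1)·(-0.0144) + (2)·(0.1483) = 0.311.

Step 4 — take square root: d = √(0.311) ≈ 0.5577.

d(x, mu) = √(0.311) ≈ 0.5577


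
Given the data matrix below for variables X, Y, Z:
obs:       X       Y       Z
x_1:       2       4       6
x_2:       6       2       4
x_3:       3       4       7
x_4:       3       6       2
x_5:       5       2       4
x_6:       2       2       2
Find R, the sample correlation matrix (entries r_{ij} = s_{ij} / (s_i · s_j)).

Step 1 — column means:
  mean(X) = (2 + 6 + 3 + 3 + 5 + 2) / 6 = 21/6 = 3.5
  mean(Y) = (4 + 2 + 4 + 6 + 2 + 2) / 6 = 20/6 = 3.3333
  mean(Z) = (6 + 4 + 7 + 2 + 4 + 2) / 6 = 25/6 = 4.1667

Step 2 — sample variances and covariances s[i,j] = (1/(n-1)) · Σ_k (x_{k,i} - mean_i) · (x_{k,j} - mean_j), with n-1 = 5:
  s[X,X] = ((-1.5)·(-1.5) + (2.5)·(2.5) + (-0.5)·(-0.5) + (-0.5)·(-0.5) + (1.5)·(1.5) + (-1.5)·(-1.5)) / 5 = 13.5/5 = 2.7
  s[X,Y] = ((-1.5)·(0.6667) + (2.5)·(-1.3333) + (-0.5)·(0.6667) + (-0.5)·(2.6667) + (1.5)·(-1.3333) + (-1.5)·(-1.3333)) / 5 = -6/5 = -1.2
  s[X,Z] = ((-1.5)·(1.8333) + (2.5)·(-0.1667) + (-0.5)·(2.8333) + (-0.5)·(-2.1667) + (1.5)·(-0.1667) + (-1.5)·(-2.1667)) / 5 = -0.5/5 = -0.1
  s[Y,Y] = ((0.6667)·(0.6667) + (-1.3333)·(-1.3333) + (0.6667)·(0.6667) + (2.6667)·(2.6667) + (-1.3333)·(-1.3333) + (-1.3333)·(-1.3333)) / 5 = 13.3333/5 = 2.6667
  s[Y,Z] = ((0.6667)·(1.8333) + (-1.3333)·(-0.1667) + (0.6667)·(2.8333) + (2.6667)·(-2.1667) + (-1.3333)·(-0.1667) + (-1.3333)·(-2.1667)) / 5 = 0.6667/5 = 0.1333
  s[Z,Z] = ((1.8333)·(1.8333) + (-0.1667)·(-0.1667) + (2.8333)·(2.8333) + (-2.1667)·(-2.1667) + (-0.1667)·(-0.1667) + (-2.1667)·(-2.1667)) / 5 = 20.8333/5 = 4.1667
  Sample standard deviations s_i = √(s[i,i]):
  s(X) = √(2.7) = 1.6432
  s(Y) = √(2.6667) = 1.633
  s(Z) = √(4.1667) = 2.0412

Step 3 — r_{ij} = s_{ij} / (s_i · s_j):
  r[X,X] = 1 (diagonal).
  r[X,Y] = -1.2 / (1.6432 · 1.633) = -1.2 / 2.6833 = -0.4472
  r[X,Z] = -0.1 / (1.6432 · 2.0412) = -0.1 / 3.3541 = -0.0298
  r[Y,Y] = 1 (diagonal).
  r[Y,Z] = 0.1333 / (1.633 · 2.0412) = 0.1333 / 3.3333 = 0.04
  r[Z,Z] = 1 (diagonal).

R is symmetric with unit diagonal. Assembling:

R = [[1, -0.4472, -0.0298],
 [-0.4472, 1, 0.04],
 [-0.0298, 0.04, 1]]


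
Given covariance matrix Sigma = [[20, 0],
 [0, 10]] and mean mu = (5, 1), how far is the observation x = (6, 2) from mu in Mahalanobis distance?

Step 1 — centre the observation: (x - mu) = (1, 1).

Step 2 — invert Sigma. det(Sigma) = 20·10 - (0)² = 200.
  Sigma^{-1} = (1/det) · [[d, -b], [-b, a]] = [[0.05, 0],
 [0, 0.1]].

Step 3 — form the quadratic (x - mu)^T · Sigma^{-1} · (x - mu):
  Sigma^{-1} · (x - mu) = (0.05, 0.1).
  (x - mu)^T · [Sigma^{-1} · (x - mu)] = (1)·(0.05) + (1)·(0.1) = 0.15.

Step 4 — take square root: d = √(0.15) ≈ 0.3873.

d(x, mu) = √(0.15) ≈ 0.3873


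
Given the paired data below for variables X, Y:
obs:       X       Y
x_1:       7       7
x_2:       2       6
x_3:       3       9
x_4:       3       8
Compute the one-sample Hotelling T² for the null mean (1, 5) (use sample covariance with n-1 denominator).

Step 1 — sample mean vector:
  mean(X) = (7 + 2 + 3 + 3) / 4 = 15/4 = 3.75
  mean(Y) = (7 + 6 + 9 + 8) / 4 = 30/4 = 7.5
  x̄ = (3.75, 7.5),  deviation x̄ - mu_0 = (3.75, 7.5) - (1, 5) = (2.75, 2.5).

Step 2 — sample covariance matrix, S[i,j] = (1/(n-1)) · Σ_k (x_{k,i} - mean_i) · (x_{k,j} - mean_j), divisor n-1 = 3:
  S[X,X] = ((3.25)·(3.25) + (-1.75)·(-1.75) + (-0.75)·(-0.75) + (-0.75)·(-0.75)) / 3 = 14.75/3 = 4.9167
  S[X,Y] = ((3.25)·(-0.5) + (-1.75)·(-1.5) + (-0.75)·(1.5) + (-0.75)·(0.5)) / 3 = -0.5/3 = -0.1667
  S[Y,Y] = ((-0.5)·(-0.5) + (-1.5)·(-1.5) + (1.5)·(1.5) + (0.5)·(0.5)) / 3 = 5/3 = 1.6667
  S = [[4.9167, -0.1667],
 [-0.1667, 1.6667]].

Step 3 — invert S. det(S) = 4.9167·1.6667 - (-0.1667)² = 8.1667.
  S^{-1} = (1/det) · [[d, -b], [-b, a]] = [[0.2041, 0.0204],
 [0.0204, 0.602]].

Step 4 — quadratic form (x̄ - mu_0)^T · S^{-1} · (x̄ - mu_0):
  S^{-1} · (x̄ - mu_0) = (0.6122, 1.5612),
  (x̄ - mu_0)^T · [...] = (2.75)·(0.6122) + (2.5)·(1.5612) = 5.5867.

Step 5 — scale by n: T² = 4 · 5.5867 = 22.3469.

T² ≈ 22.3469


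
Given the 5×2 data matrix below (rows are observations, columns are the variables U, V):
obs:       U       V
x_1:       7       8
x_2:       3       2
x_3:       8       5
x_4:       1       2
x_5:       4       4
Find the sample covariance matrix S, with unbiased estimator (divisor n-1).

Step 1 — column means:
  mean(U) = (7 + 3 + 8 + 1 + 4) / 5 = 23/5 = 4.6
  mean(V) = (8 + 2 + 5 + 2 + 4) / 5 = 21/5 = 4.2

Step 2 — sample covariance S[i,j] = (1/(n-1)) · Σ_k (x_{k,i} - mean_i) · (x_{k,j} - mean_j), with n-1 = 4.
  S[U,U] = ((2.4)·(2.4) + (-1.6)·(-1.6) + (3.4)·(3.4) + (-3.6)·(-3.6) + (-0.6)·(-0.6)) / 4 = 33.2/4 = 8.3
  S[U,V] = ((2.4)·(3.8) + (-1.6)·(-2.2) + (3.4)·(0.8) + (-3.6)·(-2.2) + (-0.6)·(-0.2)) / 4 = 23.4/4 = 5.85
  S[V,V] = ((3.8)·(3.8) + (-2.2)·(-2.2) + (0.8)·(0.8) + (-2.2)·(-2.2) + (-0.2)·(-0.2)) / 4 = 24.8/4 = 6.2

S is symmetric (S[j,i] = S[i,j]). Assembling:

S = [[8.3, 5.85],
 [5.85, 6.2]]


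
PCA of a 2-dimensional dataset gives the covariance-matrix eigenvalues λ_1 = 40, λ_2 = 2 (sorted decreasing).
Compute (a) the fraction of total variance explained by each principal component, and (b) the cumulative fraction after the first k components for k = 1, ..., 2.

Step 1 — total variance = trace(Sigma) = Σ λ_i = 40 + 2 = 42.

Step 2 — fraction explained by component i = λ_i / Σ λ:
  PC1: 40/42 = 0.9524
  PC2: 2/42 = 0.0476

Step 3 — cumulative fraction after k components = (λ_1 + ... + λ_k) / Σ λ:
  k = 1: 40/42 = 0.9524
  k = 2: (40 + 2)/42 = 42/42 = 1

Summary (fraction, with percent):

explained: PC1 0.9524 (95.24%), PC2 0.0476 (4.76%);  cumulative: 0.9524, 1


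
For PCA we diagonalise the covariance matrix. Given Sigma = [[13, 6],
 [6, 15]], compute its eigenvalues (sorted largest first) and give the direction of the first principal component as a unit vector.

Step 1 — characteristic polynomial of 2×2 Sigma:
  det(Sigma - λI) = λ² - trace · λ + det = 0.
  trace = 13 + 15 = 28, det = 13·15 - (6)² = 159.
Step 2 — discriminant:
  Δ = trace² - 4·det = 784 - 636 = 148.
Step 3 — eigenvalues:
  λ = (trace ± √Δ)/2 = (28 ± 12.1655)/2,
  λ_1 = 20.0828,  λ_2 = 7.9172.

Step 4 — unit eigenvector for λ_1: solve (Sigma - λ_1 I)v = 0. First row:
  (13 - 20.0828)·v_x + (6)·v_y = 0, i.e. (-7.0828)·v_x + (6)·v_y = 0,
  so v ∝ (b, λ_1 - a) = (6, 7.0828) = u.
  ||u|| = √((6)² + (7.0828)²) = √(86.1655) ≈ 9.2825,
  v_1 = u/||u|| ≈ (0.6464, 0.763) (||v_1|| = 1).

λ_1 = 20.0828,  λ_2 = 7.9172;  v_1 ≈ (0.6464, 0.763)


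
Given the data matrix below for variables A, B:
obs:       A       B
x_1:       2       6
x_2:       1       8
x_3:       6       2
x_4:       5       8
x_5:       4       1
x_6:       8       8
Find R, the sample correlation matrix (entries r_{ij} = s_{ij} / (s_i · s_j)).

Step 1 — column means:
  mean(A) = (2 + 1 + 6 + 5 + 4 + 8) / 6 = 26/6 = 4.3333
  mean(B) = (6 + 8 + 2 + 8 + 1 + 8) / 6 = 33/6 = 5.5

Step 2 — sample variances and covariances s[i,j] = (1/(n-1)) · Σ_k (x_{k,i} - mean_i) · (x_{k,j} - mean_j), with n-1 = 5:
  s[A,A] = ((-2.3333)·(-2.3333) + (-3.3333)·(-3.3333) + (1.6667)·(1.6667) + (0.6667)·(0.6667) + (-0.3333)·(-0.3333) + (3.6667)·(3.6667)) / 5 = 33.3333/5 = 6.6667
  s[A,B] = ((-2.3333)·(0.5) + (-3.3333)·(2.5) + (1.6667)·(-3.5) + (0.6667)·(2.5) + (-0.3333)·(-4.5) + (3.6667)·(2.5)) / 5 = -3/5 = -0.6
  s[B,B] = ((0.5)·(0.5) + (2.5)·(2.5) + (-3.5)·(-3.5) + (2.5)·(2.5) + (-4.5)·(-4.5) + (2.5)·(2.5)) / 5 = 51.5/5 = 10.3
  Sample standard deviations s_i = √(s[i,i]):
  s(A) = √(6.6667) = 2.582
  s(B) = √(10.3) = 3.2094

Step 3 — r_{ij} = s_{ij} / (s_i · s_j):
  r[A,A] = 1 (diagonal).
  r[A,B] = -0.6 / (2.582 · 3.2094) = -0.6 / 8.2865 = -0.0724
  r[B,B] = 1 (diagonal).

R is symmetric with unit diagonal. Assembling:

R = [[1, -0.0724],
 [-0.0724, 1]]


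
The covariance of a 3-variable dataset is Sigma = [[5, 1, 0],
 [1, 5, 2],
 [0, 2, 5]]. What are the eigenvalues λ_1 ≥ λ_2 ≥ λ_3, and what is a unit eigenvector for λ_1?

Step 1 — characteristic polynomial p(λ) = det(λI - Sigma) = λ³ - tr·λ² + c_1·λ - det, where tr = trace, c_1 = sum of the principal 2×2 minors, det = det(Sigma):
  tr = 5 + 5 + 5 = 15,
  c_1 = (5·5 - (1)²) + (5·5 - (0)²) + (5·5 - (2)²) = 24 + 25 + 21 = 70,
  det = 5·(5·5 - (2)²) - (1)·((1)·5 - (2)·(0)) + (0)·((1)·(2) - 5·(0)) = 5·(21) - (1)·(5) + (0)·(2) = 100.
  So p(λ) = λ³ - 15λ² + 70λ - 100.
Step 2 — look for an integer root (rational root theorem: any rational root is an integer divisor of 100). Testing λ = 5:
  p(5) = 125 - 375 + 350 - 100 = 0  ✓
  Dividing out (λ - 5): p(λ) = (λ - 5)(λ² - 10λ + 20).
Step 3 — remaining eigenvalues from the quadratic λ² - 10λ + 20 = 0:
  Δ = 10² - 4·20 = 100 - 80 = 20,  λ = (10 ± √20)/2 = (10 ± 4.4721)/2 ≈ 7.2361 or 2.7639.
  Sorted: λ_1 = 7.2361,  λ_2 = 5,  λ_3 = 2.7639  (check: sum = 15 = tr ✓).

Step 4 — unit eigenvector for λ_1 ≈ 7.2361: v spans the null space of (Sigma - λ_1 I), whose rows are
  r_1 = (-2.2361, 1, 0),  r_2 = (1, -2.2361, 2),  r_3 = (0, 2, -2.2361).
  v is orthogonal to every row, so take v ∝ r_1 × r_2 = ((1)·(2) - (0)·(-2.2361), (0)·(1) - (-2.2361)·(2), (-2.2361)·(-2.2361) - (1)·(1)) ≈ (2, 4.4721, 4).
  Let u = (2, 4.4721, 4).
  ||u|| = √((2)² + (4.4721)² + (4)²) = √(40) ≈ 6.3246,  v_1 = u/||u|| ≈ (0.3162, 0.7071, 0.6325) (||v_1|| = 1).

λ_1 = 7.2361,  λ_2 = 5,  λ_3 = 2.7639;  v_1 ≈ (0.3162, 0.7071, 0.6325)


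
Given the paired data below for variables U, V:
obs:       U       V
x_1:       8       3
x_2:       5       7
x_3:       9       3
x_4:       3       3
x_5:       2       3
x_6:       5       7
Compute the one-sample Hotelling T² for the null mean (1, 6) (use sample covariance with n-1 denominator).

Step 1 — sample mean vector:
  mean(U) = (8 + 5 + 9 + 3 + 2 + 5) / 6 = 32/6 = 5.3333
  mean(V) = (3 + 7 + 3 + 3 + 3 + 7) / 6 = 26/6 = 4.3333
  x̄ = (5.3333, 4.3333),  deviation x̄ - mu_0 = (5.3333, 4.3333) - (1, 6) = (4.3333, -1.6667).

Step 2 — sample covariance matrix, S[i,j] = (1/(n-1)) · Σ_k (x_{k,i} - mean_i) · (x_{k,j} - mean_j), divisor n-1 = 5:
  S[U,U] = ((2.6667)·(2.6667) + (-0.3333)·(-0.3333) + (3.6667)·(3.6667) + (-2.3333)·(-2.3333) + (-3.3333)·(-3.3333) + (-0.3333)·(-0.3333)) / 5 = 37.3333/5 = 7.4667
  S[U,V] = ((2.6667)·(-1.3333) + (-0.3333)·(2.6667) + (3.6667)·(-1.3333) + (-2.3333)·(-1.3333) + (-3.3333)·(-1.3333) + (-0.3333)·(2.6667)) / 5 = -2.6667/5 = -0.5333
  S[V,V] = ((-1.3333)·(-1.3333) + (2.6667)·(2.6667) + (-1.3333)·(-1.3333) + (-1.3333)·(-1.3333) + (-1.3333)·(-1.3333) + (2.6667)·(2.6667)) / 5 = 21.3333/5 = 4.2667
  S = [[7.4667, -0.5333],
 [-0.5333, 4.2667]].

Step 3 — invert S. det(S) = 7.4667·4.2667 - (-0.5333)² = 31.5733.
  S^{-1} = (1/det) · [[d, -b], [-b, a]] = [[0.1351, 0.0169],
 [0.0169, 0.2365]].

Step 4 — quadratic form (x̄ - mu_0)^T · S^{-1} · (x̄ - mu_0):
  S^{-1} · (x̄ - mu_0) = (0.5574, -0.3209),
  (x̄ - mu_0)^T · [...] = (4.3333)·(0.5574) + (-1.6667)·(-0.3209) = 2.9505.

Step 5 — scale by n: T² = 6 · 2.9505 = 17.7027.

T² ≈ 17.7027


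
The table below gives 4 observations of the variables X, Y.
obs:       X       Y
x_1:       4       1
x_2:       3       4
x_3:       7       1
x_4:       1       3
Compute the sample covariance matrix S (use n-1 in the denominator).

Step 1 — column means:
  mean(X) = (4 + 3 + 7 + 1) / 4 = 15/4 = 3.75
  mean(Y) = (1 + 4 + 1 + 3) / 4 = 9/4 = 2.25

Step 2 — sample covariance S[i,j] = (1/(n-1)) · Σ_k (x_{k,i} - mean_i) · (x_{k,j} - mean_j), with n-1 = 3.
  S[X,X] = ((0.25)·(0.25) + (-0.75)·(-0.75) + (3.25)·(3.25) + (-2.75)·(-2.75)) / 3 = 18.75/3 = 6.25
  S[X,Y] = ((0.25)·(-1.25) + (-0.75)·(1.75) + (3.25)·(-1.25) + (-2.75)·(0.75)) / 3 = -7.75/3 = -2.5833
  S[Y,Y] = ((-1.25)·(-1.25) + (1.75)·(1.75) + (-1.25)·(-1.25) + (0.75)·(0.75)) / 3 = 6.75/3 = 2.25

S is symmetric (S[j,i] = S[i,j]). Assembling:

S = [[6.25, -2.5833],
 [-2.5833, 2.25]]


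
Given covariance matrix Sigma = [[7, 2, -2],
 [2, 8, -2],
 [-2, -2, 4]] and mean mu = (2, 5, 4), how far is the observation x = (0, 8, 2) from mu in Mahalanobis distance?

Step 1 — centre the observation: (x - mu) = (-2, 3, -2).

Step 2 — invert Sigma (cofactor / det for 3×3, or solve directly):
  Sigma^{-1} = [[0.1707, -0.0244, 0.0732],
 [-0.0244, 0.1463, 0.061],
 [0.0732, 0.061, 0.3171]].

Step 3 — form the quadratic (x - mu)^T · Sigma^{-1} · (x - mu):
  Sigma^{-1} · (x - mu) = (-0.561, 0.3659, -0.5976).
  (x - mu)^T · [Sigma^{-1} · (x - mu)] = (-2)·(-0.561) + (3)·(0.3659) + (-2)·(-0.5976) = 3.4146.

Step 4 — take square root: d = √(3.4146) ≈ 1.8479.

d(x, mu) = √(3.4146) ≈ 1.8479


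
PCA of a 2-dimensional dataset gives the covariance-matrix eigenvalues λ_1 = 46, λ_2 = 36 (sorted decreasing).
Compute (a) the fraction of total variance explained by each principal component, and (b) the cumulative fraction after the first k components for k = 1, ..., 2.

Step 1 — total variance = trace(Sigma) = Σ λ_i = 46 + 36 = 82.

Step 2 — fraction explained by component i = λ_i / Σ λ:
  PC1: 46/82 = 0.561
  PC2: 36/82 = 0.439

Step 3 — cumulative fraction after k components = (λ_1 + ... + λ_k) / Σ λ:
  k = 1: 46/82 = 0.561
  k = 2: (46 + 36)/82 = 82/82 = 1

Summary (fraction, with percent):

explained: PC1 0.561 (56.1%), PC2 0.439 (43.9%);  cumulative: 0.561, 1


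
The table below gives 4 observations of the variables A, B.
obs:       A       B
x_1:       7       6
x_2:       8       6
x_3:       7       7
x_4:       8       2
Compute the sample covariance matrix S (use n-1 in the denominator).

Step 1 — column means:
  mean(A) = (7 + 8 + 7 + 8) / 4 = 30/4 = 7.5
  mean(B) = (6 + 6 + 7 + 2) / 4 = 21/4 = 5.25

Step 2 — sample covariance S[i,j] = (1/(n-1)) · Σ_k (x_{k,i} - mean_i) · (x_{k,j} - mean_j), with n-1 = 3.
  S[A,A] = ((-0.5)·(-0.5) + (0.5)·(0.5) + (-0.5)·(-0.5) + (0.5)·(0.5)) / 3 = 1/3 = 0.3333
  S[A,B] = ((-0.5)·(0.75) + (0.5)·(0.75) + (-0.5)·(1.75) + (0.5)·(-3.25)) / 3 = -2.5/3 = -0.8333
  S[B,B] = ((0.75)·(0.75) + (0.75)·(0.75) + (1.75)·(1.75) + (-3.25)·(-3.25)) / 3 = 14.75/3 = 4.9167

S is symmetric (S[j,i] = S[i,j]). Assembling:

S = [[0.3333, -0.8333],
 [-0.8333, 4.9167]]


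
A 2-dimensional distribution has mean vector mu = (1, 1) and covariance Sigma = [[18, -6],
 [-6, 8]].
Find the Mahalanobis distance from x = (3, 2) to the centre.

Step 1 — centre the observation: (x - mu) = (2, 1).

Step 2 — invert Sigma. det(Sigma) = 18·8 - (-6)² = 108.
  Sigma^{-1} = (1/det) · [[d, -b], [-b, a]] = [[0.0741, 0.0556],
 [0.0556, 0.1667]].

Step 3 — form the quadratic (x - mu)^T · Sigma^{-1} · (x - mu):
  Sigma^{-1} · (x - mu) = (0.2037, 0.2778).
  (x - mu)^T · [Sigma^{-1} · (x - mu)] = (2)·(0.2037) + (1)·(0.2778) = 0.6852.

Step 4 — take square root: d = √(0.6852) ≈ 0.8278.

d(x, mu) = √(0.6852) ≈ 0.8278


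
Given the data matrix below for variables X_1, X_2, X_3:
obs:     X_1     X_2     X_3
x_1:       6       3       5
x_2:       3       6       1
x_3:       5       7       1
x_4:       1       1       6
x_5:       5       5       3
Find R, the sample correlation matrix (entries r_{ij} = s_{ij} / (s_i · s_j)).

Step 1 — column means:
  mean(X_1) = (6 + 3 + 5 + 1 + 5) / 5 = 20/5 = 4
  mean(X_2) = (3 + 6 + 7 + 1 + 5) / 5 = 22/5 = 4.4
  mean(X_3) = (5 + 1 + 1 + 6 + 3) / 5 = 16/5 = 3.2

Step 2 — sample variances and covariances s[i,j] = (1/(n-1)) · Σ_k (x_{k,i} - mean_i) · (x_{k,j} - mean_j), with n-1 = 4:
  s[X_1,X_1] = ((2)·(2) + (-1)·(-1) + (1)·(1) + (-3)·(-3) + (1)·(1)) / 4 = 16/4 = 4
  s[X_1,X_2] = ((2)·(-1.4) + (-1)·(1.6) + (1)·(2.6) + (-3)·(-3.4) + (1)·(0.6)) / 4 = 9/4 = 2.25
  s[X_1,X_3] = ((2)·(1.8) + (-1)·(-2.2) + (1)·(-2.2) + (-3)·(2.8) + (1)·(-0.2)) / 4 = -5/4 = -1.25
  s[X_2,X_2] = ((-1.4)·(-1.4) + (1.6)·(1.6) + (2.6)·(2.6) + (-3.4)·(-3.4) + (0.6)·(0.6)) / 4 = 23.2/4 = 5.8
  s[X_2,X_3] = ((-1.4)·(1.8) + (1.6)·(-2.2) + (2.6)·(-2.2) + (-3.4)·(2.8) + (0.6)·(-0.2)) / 4 = -21.4/4 = -5.35
  s[X_3,X_3] = ((1.8)·(1.8) + (-2.2)·(-2.2) + (-2.2)·(-2.2) + (2.8)·(2.8) + (-0.2)·(-0.2)) / 4 = 20.8/4 = 5.2
  Sample standard deviations s_i = √(s[i,i]):
  s(X_1) = √(4) = 2
  s(X_2) = √(5.8) = 2.4083
  s(X_3) = √(5.2) = 2.2804

Step 3 — r_{ij} = s_{ij} / (s_i · s_j):
  r[X_1,X_1] = 1 (diagonal).
  r[X_1,X_2] = 2.25 / (2 · 2.4083) = 2.25 / 4.8166 = 0.4671
  r[X_1,X_3] = -1.25 / (2 · 2.2804) = -1.25 / 4.5607 = -0.2741
  r[X_2,X_2] = 1 (diagonal).
  r[X_2,X_3] = -5.35 / (2.4083 · 2.2804) = -5.35 / 5.4918 = -0.9742
  r[X_3,X_3] = 1 (diagonal).

R is symmetric with unit diagonal. Assembling:

R = [[1, 0.4671, -0.2741],
 [0.4671, 1, -0.9742],
 [-0.2741, -0.9742, 1]]


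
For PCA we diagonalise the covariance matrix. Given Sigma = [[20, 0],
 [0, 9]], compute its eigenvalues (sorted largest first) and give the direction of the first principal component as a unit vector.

Step 1 — characteristic polynomial of 2×2 Sigma:
  det(Sigma - λI) = λ² - trace · λ + det = 0.
  trace = 20 + 9 = 29, det = 20·9 - (0)² = 180.
Step 2 — discriminant:
  Δ = trace² - 4·det = 841 - 720 = 121.
Step 3 — eigenvalues:
  λ = (trace ± √Δ)/2 = (29 ± 11)/2,
  λ_1 = 20,  λ_2 = 9.

Step 4 — unit eigenvector for λ_1: Sigma is diagonal, so its eigenvectors are the coordinate axes. λ_1 = 20 is the diagonal entry on the first coordinate axis, hence
  v_1 = (1, 0) (||v_1|| = 1).

λ_1 = 20,  λ_2 = 9;  v_1 ≈ (1, 0)


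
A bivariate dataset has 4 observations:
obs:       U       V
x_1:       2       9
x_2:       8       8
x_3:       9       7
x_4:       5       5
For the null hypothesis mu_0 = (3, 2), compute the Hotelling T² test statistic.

Step 1 — sample mean vector:
  mean(U) = (2 + 8 + 9 + 5) / 4 = 24/4 = 6
  mean(V) = (9 + 8 + 7 + 5) / 4 = 29/4 = 7.25
  x̄ = (6, 7.25),  deviation x̄ - mu_0 = (6, 7.25) - (3, 2) = (3, 5.25).

Step 2 — sample covariance matrix, S[i,j] = (1/(n-1)) · Σ_k (x_{k,i} - mean_i) · (x_{k,j} - mean_j), divisor n-1 = 3:
  S[U,U] = ((-4)·(-4) + (2)·(2) + (3)·(3) + (-1)·(-1)) / 3 = 30/3 = 10
  S[U,V] = ((-4)·(1.75) + (2)·(0.75) + (3)·(-0.25) + (-1)·(-2.25)) / 3 = -4/3 = -1.3333
  S[V,V] = ((1.75)·(1.75) + (0.75)·(0.75) + (-0.25)·(-0.25) + (-2.25)·(-2.25)) / 3 = 8.75/3 = 2.9167
  S = [[10, -1.3333],
 [-1.3333, 2.9167]].

Step 3 — invert S. det(S) = 10·2.9167 - (-1.3333)² = 27.3889.
  S^{-1} = (1/det) · [[d, -b], [-b, a]] = [[0.1065, 0.0487],
 [0.0487, 0.3651]].

Step 4 — quadratic form (x̄ - mu_0)^T · S^{-1} · (x̄ - mu_0):
  S^{-1} · (x̄ - mu_0) = (0.5751, 2.0629),
  (x̄ - mu_0)^T · [...] = (3)·(0.5751) + (5.25)·(2.0629) = 12.5553.

Step 5 — scale by n: T² = 4 · 12.5553 = 50.2211.

T² ≈ 50.2211


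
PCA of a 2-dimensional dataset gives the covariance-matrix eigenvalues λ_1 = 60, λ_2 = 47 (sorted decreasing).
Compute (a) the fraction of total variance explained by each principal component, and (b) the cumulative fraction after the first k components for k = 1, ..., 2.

Step 1 — total variance = trace(Sigma) = Σ λ_i = 60 + 47 = 107.

Step 2 — fraction explained by component i = λ_i / Σ λ:
  PC1: 60/107 = 0.5607
  PC2: 47/107 = 0.4393

Step 3 — cumulative fraction after k components = (λ_1 + ... + λ_k) / Σ λ:
  k = 1: 60/107 = 0.5607
  k = 2: (60 + 47)/107 = 107/107 = 1

Summary (fraction, with percent):

explained: PC1 0.5607 (56.07%), PC2 0.4393 (43.93%);  cumulative: 0.5607, 1


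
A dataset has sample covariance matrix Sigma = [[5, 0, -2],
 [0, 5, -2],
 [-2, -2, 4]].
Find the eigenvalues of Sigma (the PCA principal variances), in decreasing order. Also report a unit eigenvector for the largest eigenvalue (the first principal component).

Step 1 — characteristic polynomial p(λ) = det(λI - Sigma) = λ³ - tr·λ² + c_1·λ - det, where tr = trace, c_1 = sum of the principal 2×2 minors, det = det(Sigma):
  tr = 5 + 5 + 4 = 14,
  c_1 = (5·5 - (0)²) + (5·4 - (-2)²) + (5·4 - (-2)²) = 25 + 16 + 16 = 57,
  det = 5·(5·4 - (-2)²) - (0)·((0)·4 - (-2)·(-2)) + (-2)·((0)·(-2) - 5·(-2)) = 5·(16) - (0)·(-4) + (-2)·(10) = 60.
  So p(λ) = λ³ - 14λ² + 57λ - 60.
Step 2 — look for an integer root (rational root theorem: any rational root is an integer divisor of 60). Testing λ = 5:
  p(5) = 125 - 350 + 285 - 60 = 0  ✓
  Dividing out (λ - 5): p(λ) = (λ - 5)(λ² - 9λ + 12).
Step 3 — remaining eigenvalues from the quadratic λ² - 9λ + 12 = 0:
  Δ = 9² - 4·12 = 81 - 48 = 33,  λ = (9 ± √33)/2 = (9 ± 5.7446)/2 ≈ 7.3723 or 1.6277.
  Sorted: λ_1 = 7.3723,  λ_2 = 5,  λ_3 = 1.6277  (check: sum = 14 = tr ✓).

Step 4 — unit eigenvector for λ_1 ≈ 7.3723: v spans the null space of (Sigma - λ_1 I), whose rows are
  r_1 = (-2.3723, 0, -2),  r_2 = (0, -2.3723, -2),  r_3 = (-2, -2, -3.3723).
  v is orthogonal to every row, so take v ∝ r_1 × r_2 = ((0)·(-2) - (-2)·(-2.3723), (-2)·(0) - (-2.3723)·(-2), (-2.3723)·(-2.3723) - (0)·(0)) ≈ (-4.7446, -4.7446, 5.6277).
  Rescale (multiply by -1 so the first nonzero entry is positive): u = (4.7446, 4.7446, -5.6277).
  ||u|| = √((4.7446)² + (4.7446)² + (-5.6277)²) = √(76.693) ≈ 8.7575,  v_1 = u/||u|| ≈ (0.5418, 0.5418, -0.6426) (||v_1|| = 1).

λ_1 = 7.3723,  λ_2 = 5,  λ_3 = 1.6277;  v_1 ≈ (0.5418, 0.5418, -0.6426)


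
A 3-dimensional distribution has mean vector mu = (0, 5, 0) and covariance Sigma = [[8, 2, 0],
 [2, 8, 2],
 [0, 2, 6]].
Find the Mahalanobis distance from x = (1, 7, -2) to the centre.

Step 1 — centre the observation: (x - mu) = (1, 2, -2).

Step 2 — invert Sigma (cofactor / det for 3×3, or solve directly):
  Sigma^{-1} = [[0.1341, -0.0366, 0.0122],
 [-0.0366, 0.1463, -0.0488],
 [0.0122, -0.0488, 0.1829]].

Step 3 — form the quadratic (x - mu)^T · Sigma^{-1} · (x - mu):
  Sigma^{-1} · (x - mu) = (0.0366, 0.3537, -0.4512).
  (x - mu)^T · [Sigma^{-1} · (x - mu)] = (1)·(0.0366) + (2)·(0.3537) + (-2)·(-0.4512) = 1.6463.

Step 4 — take square root: d = √(1.6463) ≈ 1.2831.

d(x, mu) = √(1.6463) ≈ 1.2831


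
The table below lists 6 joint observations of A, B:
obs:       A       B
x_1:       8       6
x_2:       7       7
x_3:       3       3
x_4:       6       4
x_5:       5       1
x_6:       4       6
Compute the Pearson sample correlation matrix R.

Step 1 — column means:
  mean(A) = (8 + 7 + 3 + 6 + 5 + 4) / 6 = 33/6 = 5.5
  mean(B) = (6 + 7 + 3 + 4 + 1 + 6) / 6 = 27/6 = 4.5

Step 2 — sample variances and covariances s[i,j] = (1/(n-1)) · Σ_k (x_{k,i} - mean_i) · (x_{k,j} - mean_j), with n-1 = 5:
  s[A,A] = ((2.5)·(2.5) + (1.5)·(1.5) + (-2.5)·(-2.5) + (0.5)·(0.5) + (-0.5)·(-0.5) + (-1.5)·(-1.5)) / 5 = 17.5/5 = 3.5
  s[A,B] = ((2.5)·(1.5) + (1.5)·(2.5) + (-2.5)·(-1.5) + (0.5)·(-0.5) + (-0.5)·(-3.5) + (-1.5)·(1.5)) / 5 = 10.5/5 = 2.1
  s[B,B] = ((1.5)·(1.5) + (2.5)·(2.5) + (-1.5)·(-1.5) + (-0.5)·(-0.5) + (-3.5)·(-3.5) + (1.5)·(1.5)) / 5 = 25.5/5 = 5.1
  Sample standard deviations s_i = √(s[i,i]):
  s(A) = √(3.5) = 1.8708
  s(B) = √(5.1) = 2.2583

Step 3 — r_{ij} = s_{ij} / (s_i · s_j):
  r[A,A] = 1 (diagonal).
  r[A,B] = 2.1 / (1.8708 · 2.2583) = 2.1 / 4.2249 = 0.4971
  r[B,B] = 1 (diagonal).

R is symmetric with unit diagonal. Assembling:

R = [[1, 0.4971],
 [0.4971, 1]]


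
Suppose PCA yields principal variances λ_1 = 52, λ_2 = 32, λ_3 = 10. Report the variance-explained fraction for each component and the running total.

Step 1 — total variance = trace(Sigma) = Σ λ_i = 52 + 32 + 10 = 94.

Step 2 — fraction explained by component i = λ_i / Σ λ:
  PC1: 52/94 = 0.5532
  PC2: 32/94 = 0.3404
  PC3: 10/94 = 0.1064

Step 3 — cumulative fraction after k components = (λ_1 + ... + λ_k) / Σ λ:
  k = 1: 52/94 = 0.5532
  k = 2: (52 + 32)/94 = 84/94 = 0.8936
  k = 3: (52 + 32 + 10)/94 = 94/94 = 1

Summary (fraction, with percent):

explained: PC1 0.5532 (55.32%), PC2 0.3404 (34.04%), PC3 0.1064 (10.64%);  cumulative: 0.5532, 0.8936, 1


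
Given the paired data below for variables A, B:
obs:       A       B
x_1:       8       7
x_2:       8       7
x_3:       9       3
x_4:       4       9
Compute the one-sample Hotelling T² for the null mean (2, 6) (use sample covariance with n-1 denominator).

Step 1 — sample mean vector:
  mean(A) = (8 + 8 + 9 + 4) / 4 = 29/4 = 7.25
  mean(B) = (7 + 7 + 3 + 9) / 4 = 26/4 = 6.5
  x̄ = (7.25, 6.5),  deviation x̄ - mu_0 = (7.25, 6.5) - (2, 6) = (5.25, 0.5).

Step 2 — sample covariance matrix, S[i,j] = (1/(n-1)) · Σ_k (x_{k,i} - mean_i) · (x_{k,j} - mean_j), divisor n-1 = 3:
  S[A,A] = ((0.75)·(0.75) + (0.75)·(0.75) + (1.75)·(1.75) + (-3.25)·(-3.25)) / 3 = 14.75/3 = 4.9167
  S[A,B] = ((0.75)·(0.5) + (0.75)·(0.5) + (1.75)·(-3.5) + (-3.25)·(2.5)) / 3 = -13.5/3 = -4.5
  S[B,B] = ((0.5)·(0.5) + (0.5)·(0.5) + (-3.5)·(-3.5) + (2.5)·(2.5)) / 3 = 19/3 = 6.3333
  S = [[4.9167, -4.5],
 [-4.5, 6.3333]].

Step 3 — invert S. det(S) = 4.9167·6.3333 - (-4.5)² = 10.8889.
  S^{-1} = (1/det) · [[d, -b], [-b, a]] = [[0.5816, 0.4133],
 [0.4133, 0.4515]].

Step 4 — quadratic form (x̄ - mu_0)^T · S^{-1} · (x̄ - mu_0):
  S^{-1} · (x̄ - mu_0) = (3.2602, 2.3954),
  (x̄ - mu_0)^T · [...] = (5.25)·(3.2602) + (0.5)·(2.3954) = 18.3138.

Step 5 — scale by n: T² = 4 · 18.3138 = 73.2551.

T² ≈ 73.2551


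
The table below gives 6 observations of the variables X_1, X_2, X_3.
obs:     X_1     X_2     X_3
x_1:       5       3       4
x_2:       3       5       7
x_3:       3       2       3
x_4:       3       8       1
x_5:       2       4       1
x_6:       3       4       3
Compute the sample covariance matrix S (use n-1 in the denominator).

Step 1 — column means:
  mean(X_1) = (5 + 3 + 3 + 3 + 2 + 3) / 6 = 19/6 = 3.1667
  mean(X_2) = (3 + 5 + 2 + 8 + 4 + 4) / 6 = 26/6 = 4.3333
  mean(X_3) = (4 + 7 + 3 + 1 + 1 + 3) / 6 = 19/6 = 3.1667

Step 2 — sample covariance S[i,j] = (1/(n-1)) · Σ_k (x_{k,i} - mean_i) · (x_{k,j} - mean_j), with n-1 = 5.
  S[X_1,X_1] = ((1.8333)·(1.8333) + (-0.1667)·(-0.1667) + (-0.1667)·(-0.1667) + (-0.1667)·(-0.1667) + (-1.1667)·(-1.1667) + (-0.1667)·(-0.1667)) / 5 = 4.8333/5 = 0.9667
  S[X_1,X_2] = ((1.8333)·(-1.3333) + (-0.1667)·(0.6667) + (-0.1667)·(-2.3333) + (-0.1667)·(3.6667) + (-1.1667)·(-0.3333) + (-0.1667)·(-0.3333)) / 5 = -2.3333/5 = -0.4667
  S[X_1,X_3] = ((1.8333)·(0.8333) + (-0.1667)·(3.8333) + (-0.1667)·(-0.1667) + (-0.1667)·(-2.1667) + (-1.1667)·(-2.1667) + (-0.1667)·(-0.1667)) / 5 = 3.8333/5 = 0.7667
  S[X_2,X_2] = ((-1.3333)·(-1.3333) + (0.6667)·(0.6667) + (-2.3333)·(-2.3333) + (3.6667)·(3.6667) + (-0.3333)·(-0.3333) + (-0.3333)·(-0.3333)) / 5 = 21.3333/5 = 4.2667
  S[X_2,X_3] = ((-1.3333)·(0.8333) + (0.6667)·(3.8333) + (-2.3333)·(-0.1667) + (3.6667)·(-2.1667) + (-0.3333)·(-2.1667) + (-0.3333)·(-0.1667)) / 5 = -5.3333/5 = -1.0667
  S[X_3,X_3] = ((0.8333)·(0.8333) + (3.8333)·(3.8333) + (-0.1667)·(-0.1667) + (-2.1667)·(-2.1667) + (-2.1667)·(-2.1667) + (-0.1667)·(-0.1667)) / 5 = 24.8333/5 = 4.9667

S is symmetric (S[j,i] = S[i,j]). Assembling:

S = [[0.9667, -0.4667, 0.7667],
 [-0.4667, 4.2667, -1.0667],
 [0.7667, -1.0667, 4.9667]]


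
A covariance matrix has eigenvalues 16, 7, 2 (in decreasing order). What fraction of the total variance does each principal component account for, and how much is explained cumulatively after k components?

Step 1 — total variance = trace(Sigma) = Σ λ_i = 16 + 7 + 2 = 25.

Step 2 — fraction explained by component i = λ_i / Σ λ:
  PC1: 16/25 = 0.64
  PC2: 7/25 = 0.28
  PC3: 2/25 = 0.08

Step 3 — cumulative fraction after k components = (λ_1 + ... + λ_k) / Σ λ:
  k = 1: 16/25 = 0.64
  k = 2: (16 + 7)/25 = 23/25 = 0.92
  k = 3: (16 + 7 + 2)/25 = 25/25 = 1

Summary (fraction, with percent):

explained: PC1 0.64 (64%), PC2 0.28 (28%), PC3 0.08 (8%);  cumulative: 0.64, 0.92, 1


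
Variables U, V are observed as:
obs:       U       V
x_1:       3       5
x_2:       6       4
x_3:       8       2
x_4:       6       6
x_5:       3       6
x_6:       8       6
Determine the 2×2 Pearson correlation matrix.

Step 1 — column means:
  mean(U) = (3 + 6 + 8 + 6 + 3 + 8) / 6 = 34/6 = 5.6667
  mean(V) = (5 + 4 + 2 + 6 + 6 + 6) / 6 = 29/6 = 4.8333

Step 2 — sample variances and covariances s[i,j] = (1/(n-1)) · Σ_k (x_{k,i} - mean_i) · (x_{k,j} - mean_j), with n-1 = 5:
  s[U,U] = ((-2.6667)·(-2.6667) + (0.3333)·(0.3333) + (2.3333)·(2.3333) + (0.3333)·(0.3333) + (-2.6667)·(-2.6667) + (2.3333)·(2.3333)) / 5 = 25.3333/5 = 5.0667
  s[U,V] = ((-2.6667)·(0.1667) + (0.3333)·(-0.8333) + (2.3333)·(-2.8333) + (0.3333)·(1.1667) + (-2.6667)·(1.1667) + (2.3333)·(1.1667)) / 5 = -7.3333/5 = -1.4667
  s[V,V] = ((0.1667)·(0.1667) + (-0.8333)·(-0.8333) + (-2.8333)·(-2.8333) + (1.1667)·(1.1667) + (1.1667)·(1.1667) + (1.1667)·(1.1667)) / 5 = 12.8333/5 = 2.5667
  Sample standard deviations s_i = √(s[i,i]):
  s(U) = √(5.0667) = 2.2509
  s(V) = √(2.5667) = 1.6021

Step 3 — r_{ij} = s_{ij} / (s_i · s_j):
  r[U,U] = 1 (diagonal).
  r[U,V] = -1.4667 / (2.2509 · 1.6021) = -1.4667 / 3.6062 = -0.4067
  r[V,V] = 1 (diagonal).

R is symmetric with unit diagonal. Assembling:

R = [[1, -0.4067],
 [-0.4067, 1]]


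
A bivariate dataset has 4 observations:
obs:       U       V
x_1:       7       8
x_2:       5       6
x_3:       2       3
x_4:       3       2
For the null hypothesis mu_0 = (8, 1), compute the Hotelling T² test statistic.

Step 1 — sample mean vector:
  mean(U) = (7 + 5 + 2 + 3) / 4 = 17/4 = 4.25
  mean(V) = (8 + 6 + 3 + 2) / 4 = 19/4 = 4.75
  x̄ = (4.25, 4.75),  deviation x̄ - mu_0 = (4.25, 4.75) - (8, 1) = (-3.75, 3.75).

Step 2 — sample covariance matrix, S[i,j] = (1/(n-1)) · Σ_k (x_{k,i} - mean_i) · (x_{k,j} - mean_j), divisor n-1 = 3:
  S[U,U] = ((2.75)·(2.75) + (0.75)·(0.75) + (-2.25)·(-2.25) + (-1.25)·(-1.25)) / 3 = 14.75/3 = 4.9167
  S[U,V] = ((2.75)·(3.25) + (0.75)·(1.25) + (-2.25)·(-1.75) + (-1.25)·(-2.75)) / 3 = 17.25/3 = 5.75
  S[V,V] = ((3.25)·(3.25) + (1.25)·(1.25) + (-1.75)·(-1.75) + (-2.75)·(-2.75)) / 3 = 22.75/3 = 7.5833
  S = [[4.9167, 5.75],
 [5.75, 7.5833]].

Step 3 — invert S. det(S) = 4.9167·7.5833 - (5.75)² = 4.2222.
  S^{-1} = (1/det) · [[d, -b], [-b, a]] = [[1.7961, -1.3618],
 [-1.3618, 1.1645]].

Step 4 — quadratic form (x̄ - mu_0)^T · S^{-1} · (x̄ - mu_0):
  S^{-1} · (x̄ - mu_0) = (-11.8421, 9.4737),
  (x̄ - mu_0)^T · [...] = (-3.75)·(-11.8421) + (3.75)·(9.4737) = 79.9342.

Step 5 — scale by n: T² = 4 · 79.9342 = 319.7368.

T² ≈ 319.7368


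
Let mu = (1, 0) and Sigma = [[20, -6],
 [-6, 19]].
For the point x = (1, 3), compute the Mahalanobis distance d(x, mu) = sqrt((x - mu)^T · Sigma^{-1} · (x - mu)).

Step 1 — centre the observation: (x - mu) = (0, 3).

Step 2 — invert Sigma. det(Sigma) = 20·19 - (-6)² = 344.
  Sigma^{-1} = (1/det) · [[d, -b], [-b, a]] = [[0.0552, 0.0174],
 [0.0174, 0.0581]].

Step 3 — form the quadratic (x - mu)^T · Sigma^{-1} · (x - mu):
  Sigma^{-1} · (x - mu) = (0.0523, 0.1744).
  (x - mu)^T · [Sigma^{-1} · (x - mu)] = (0)·(0.0523) + (3)·(0.1744) = 0.5233.

Step 4 — take square root: d = √(0.5233) ≈ 0.7234.

d(x, mu) = √(0.5233) ≈ 0.7234


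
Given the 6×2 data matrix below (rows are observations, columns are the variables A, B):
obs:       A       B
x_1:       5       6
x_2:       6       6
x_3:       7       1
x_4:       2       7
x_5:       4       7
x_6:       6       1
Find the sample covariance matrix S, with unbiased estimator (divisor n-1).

Step 1 — column means:
  mean(A) = (5 + 6 + 7 + 2 + 4 + 6) / 6 = 30/6 = 5
  mean(B) = (6 + 6 + 1 + 7 + 7 + 1) / 6 = 28/6 = 4.6667

Step 2 — sample covariance S[i,j] = (1/(n-1)) · Σ_k (x_{k,i} - mean_i) · (x_{k,j} - mean_j), with n-1 = 5.
  S[A,A] = ((0)·(0) + (1)·(1) + (2)·(2) + (-3)·(-3) + (-1)·(-1) + (1)·(1)) / 5 = 16/5 = 3.2
  S[A,B] = ((0)·(1.3333) + (1)·(1.3333) + (2)·(-3.6667) + (-3)·(2.3333) + (-1)·(2.3333) + (1)·(-3.6667)) / 5 = -19/5 = -3.8
  S[B,B] = ((1.3333)·(1.3333) + (1.3333)·(1.3333) + (-3.6667)·(-3.6667) + (2.3333)·(2.3333) + (2.3333)·(2.3333) + (-3.6667)·(-3.6667)) / 5 = 41.3333/5 = 8.2667

S is symmetric (S[j,i] = S[i,j]). Assembling:

S = [[3.2, -3.8],
 [-3.8, 8.2667]]


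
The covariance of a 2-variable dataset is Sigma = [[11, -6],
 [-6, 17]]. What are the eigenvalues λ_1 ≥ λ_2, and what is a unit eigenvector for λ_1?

Step 1 — characteristic polynomial of 2×2 Sigma:
  det(Sigma - λI) = λ² - trace · λ + det = 0.
  trace = 11 + 17 = 28, det = 11·17 - (-6)² = 151.
Step 2 — discriminant:
  Δ = trace² - 4·det = 784 - 604 = 180.
Step 3 — eigenvalues:
  λ = (trace ± √Δ)/2 = (28 ± 13.4164)/2,
  λ_1 = 20.7082,  λ_2 = 7.2918.

Step 4 — unit eigenvector for λ_1: solve (Sigma - λ_1 I)v = 0. First row:
  (11 - 20.7082)·v_x + (-6)·v_y = 0, i.e. (-9.7082)·v_x + (-6)·v_y = 0,
  so v ∝ (b, λ_1 - a) = (-6, 9.7082); multiply by -1 so the first entry is positive: u = (6, -9.7082).
  ||u|| = √((6)² + (-9.7082)²) = √(130.2492) ≈ 11.4127,
  v_1 = u/||u|| ≈ (0.5257, -0.8507) (||v_1|| = 1).

λ_1 = 20.7082,  λ_2 = 7.2918;  v_1 ≈ (0.5257, -0.8507)


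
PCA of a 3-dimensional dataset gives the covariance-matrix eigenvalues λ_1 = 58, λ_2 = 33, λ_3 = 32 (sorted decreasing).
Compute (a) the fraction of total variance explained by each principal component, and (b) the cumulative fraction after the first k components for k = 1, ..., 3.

Step 1 — total variance = trace(Sigma) = Σ λ_i = 58 + 33 + 32 = 123.

Step 2 — fraction explained by component i = λ_i / Σ λ:
  PC1: 58/123 = 0.4715
  PC2: 33/123 = 0.2683
  PC3: 32/123 = 0.2602

Step 3 — cumulative fraction after k components = (λ_1 + ... + λ_k) / Σ λ:
  k = 1: 58/123 = 0.4715
  k = 2: (58 + 33)/123 = 91/123 = 0.7398
  k = 3: (58 + 33 + 32)/123 = 123/123 = 1

Summary (fraction, with percent):

explained: PC1 0.4715 (47.15%), PC2 0.2683 (26.83%), PC3 0.2602 (26.02%);  cumulative: 0.4715, 0.7398, 1


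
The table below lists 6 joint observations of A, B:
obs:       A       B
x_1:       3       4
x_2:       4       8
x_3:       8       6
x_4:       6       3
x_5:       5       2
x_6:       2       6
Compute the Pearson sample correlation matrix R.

Step 1 — column means:
  mean(A) = (3 + 4 + 8 + 6 + 5 + 2) / 6 = 28/6 = 4.6667
  mean(B) = (4 + 8 + 6 + 3 + 2 + 6) / 6 = 29/6 = 4.8333

Step 2 — sample variances and covariances s[i,j] = (1/(n-1)) · Σ_k (x_{k,i} - mean_i) · (x_{k,j} - mean_j), with n-1 = 5:
  s[A,A] = ((-1.6667)·(-1.6667) + (-0.6667)·(-0.6667) + (3.3333)·(3.3333) + (1.3333)·(1.3333) + (0.3333)·(0.3333) + (-2.6667)·(-2.6667)) / 5 = 23.3333/5 = 4.6667
  s[A,B] = ((-1.6667)·(-0.8333) + (-0.6667)·(3.1667) + (3.3333)·(1.1667) + (1.3333)·(-1.8333) + (0.3333)·(-2.8333) + (-2.6667)·(1.1667)) / 5 = -3.3333/5 = -0.6667
  s[B,B] = ((-0.8333)·(-0.8333) + (3.1667)·(3.1667) + (1.1667)·(1.1667) + (-1.8333)·(-1.8333) + (-2.8333)·(-2.8333) + (1.1667)·(1.1667)) / 5 = 24.8333/5 = 4.9667
  Sample standard deviations s_i = √(s[i,i]):
  s(A) = √(4.6667) = 2.1602
  s(B) = √(4.9667) = 2.2286

Step 3 — r_{ij} = s_{ij} / (s_i · s_j):
  r[A,A] = 1 (diagonal).
  r[A,B] = -0.6667 / (2.1602 · 2.2286) = -0.6667 / 4.8143 = -0.1385
  r[B,B] = 1 (diagonal).

R is symmetric with unit diagonal. Assembling:

R = [[1, -0.1385],
 [-0.1385, 1]]
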